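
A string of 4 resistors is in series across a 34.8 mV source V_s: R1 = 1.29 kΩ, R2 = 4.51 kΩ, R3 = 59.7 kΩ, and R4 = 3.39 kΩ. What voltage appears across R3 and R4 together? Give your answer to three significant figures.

V ≈ 31.9 mV

Total series resistance ΣR = 1.29 + 4.51 + 59.7 + 3.39 = 68.89 kΩ.
R_{R3..R4} = 59.7 + 3.39 = 63.09 kΩ.
Voltage divider: V = V_s · (63.09 / 68.89) = 34.8 × 0.9158 = 31.87 mV.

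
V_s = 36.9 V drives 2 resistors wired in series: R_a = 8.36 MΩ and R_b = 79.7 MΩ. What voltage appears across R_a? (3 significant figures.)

ΣR = 8.36 + 79.7 = 88.06 MΩ.
Voltage divider: V = V_s · (8.360 / 88.06) = 36.9 × 0.09494 = 3.503 V.

V ≈ 3.50 V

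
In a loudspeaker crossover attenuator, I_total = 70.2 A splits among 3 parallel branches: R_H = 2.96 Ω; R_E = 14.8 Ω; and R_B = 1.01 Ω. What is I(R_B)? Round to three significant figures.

Total conductance ΣG = 1/2.96 + 1/14.8 + 1/1.01 = 1.396 (units of 1/Ω).
R_B takes the fraction G_k/ΣG = 0.9901/1.396 = 0.7095, so I = 70.2 × 0.7095 = 49.81 A.

I ≈ 49.8 A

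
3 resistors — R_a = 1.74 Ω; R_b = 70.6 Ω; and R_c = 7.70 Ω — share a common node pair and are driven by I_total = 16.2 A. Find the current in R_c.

I ≈ 2.93 A

ΣG = 1/1.74 + 1/70.6 + 1/7.70 = 0.7187.
By the current-divider rule, I = I_total · G_k/ΣG = 16.2 × 0.1807 = 2.927 A.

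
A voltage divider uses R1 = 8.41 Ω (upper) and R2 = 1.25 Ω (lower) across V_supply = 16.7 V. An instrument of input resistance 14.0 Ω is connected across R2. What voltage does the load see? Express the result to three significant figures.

V_out ≈ 2.01 V

First combine the lower leg with the load: R2 ‖ R_L = 1.148 Ω.
Now apply the divider: V_out = 16.7 × 0.1201 = 2.005 V.
(Unloaded it would be 2.16 V; the load pulls it down.)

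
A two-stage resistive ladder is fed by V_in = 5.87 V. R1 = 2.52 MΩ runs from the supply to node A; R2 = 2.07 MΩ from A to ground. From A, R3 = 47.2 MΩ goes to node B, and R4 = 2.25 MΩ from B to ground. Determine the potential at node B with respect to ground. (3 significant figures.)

The second stage (R3 + R4 = 49.45 MΩ) loads node A in parallel with R2.
Effective lower resistance at A: R2 ‖ 49.45 = 1.987 MΩ.
First divider: V_A = V_in · 1.987/(2.52 + 1.987) = 2.588 V.
Stage 2 is unloaded, so V_B = V_A · R4/(R3+R4) = 2.588 × 2.25/49.45 = 0.1177 V.

V_B ≈ 0.118 V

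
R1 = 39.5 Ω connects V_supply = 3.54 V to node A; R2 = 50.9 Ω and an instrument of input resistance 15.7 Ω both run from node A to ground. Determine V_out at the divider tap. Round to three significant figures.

V_out ≈ 0.825 V

R2 ‖ R_L = (50.9 × 15.7)/(50.9 + 15.7) = 12.00 Ω.
Then V_out = V_supply · R2'/(R1 + R2') = 3.54 × 12.00/51.50 = 0.8248 V.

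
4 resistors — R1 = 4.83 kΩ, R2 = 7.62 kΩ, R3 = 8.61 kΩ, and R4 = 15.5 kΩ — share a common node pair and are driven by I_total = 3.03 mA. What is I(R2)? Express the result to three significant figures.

ΣG = 1/4.83 + 1/7.62 + 1/8.61 + 1/15.5 = 0.5189.
R2 takes the fraction G_k/ΣG = 0.1312/0.5189 = 0.2529, so I = 3.03 × 0.2529 = 0.7663 mA.

I ≈ 0.766 mA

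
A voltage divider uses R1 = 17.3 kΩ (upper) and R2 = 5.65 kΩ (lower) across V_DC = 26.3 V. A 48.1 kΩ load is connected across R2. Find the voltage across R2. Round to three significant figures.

First combine the lower leg with the load: R2 ‖ R_L = 5.056 kΩ.
Then V_out = V_DC · R2'/(R1 + R2') = 26.3 × 5.056/22.36 = 5.948 V.

V_out ≈ 5.95 V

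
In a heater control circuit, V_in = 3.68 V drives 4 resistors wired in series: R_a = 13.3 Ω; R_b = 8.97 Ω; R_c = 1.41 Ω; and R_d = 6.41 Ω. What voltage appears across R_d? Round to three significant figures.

ΣR = 13.3 + 8.97 + 1.41 + 6.41 = 30.09 Ω.
By the voltage-divider rule, V = 3.68 × 6.410/30.09 = 0.7839 V.

V ≈ 0.784 V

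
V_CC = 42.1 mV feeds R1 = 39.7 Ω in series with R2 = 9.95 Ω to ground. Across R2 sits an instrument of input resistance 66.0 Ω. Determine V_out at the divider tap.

R2 ‖ R_L = (9.95 × 66.0)/(9.95 + 66.0) = 8.646 Ω.
Then V_out = V_CC · R2'/(R1 + R2') = 42.1 × 8.646/48.35 = 7.529 mV.

V_out ≈ 7.53 mV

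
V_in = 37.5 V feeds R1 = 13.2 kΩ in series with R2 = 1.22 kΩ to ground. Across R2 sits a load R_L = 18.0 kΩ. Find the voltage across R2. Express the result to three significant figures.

V_out ≈ 2.99 V

The load sits in parallel with R2, giving an effective lower resistance R2' = R2·R_L/(R2+R_L) = 1.143 kΩ.
Now apply the divider: V_out = 37.5 × 0.07966 = 2.987 V.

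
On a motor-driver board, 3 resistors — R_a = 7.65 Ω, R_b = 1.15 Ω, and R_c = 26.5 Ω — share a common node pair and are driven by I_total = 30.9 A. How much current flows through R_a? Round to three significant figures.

I ≈ 3.89 A

Conductances: ΣG = 1/7.65 + 1/1.15 + 1/26.5 = 1.038 (1/Ω).
Current divider: I(R_a) = I_total · G_k/ΣG = 30.9 × (0.1307/1.038) = 30.9 × 0.1259 = 3.891 A.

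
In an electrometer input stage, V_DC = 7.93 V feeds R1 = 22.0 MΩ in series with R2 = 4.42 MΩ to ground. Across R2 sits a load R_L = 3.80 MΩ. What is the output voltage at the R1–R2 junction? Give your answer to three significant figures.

The load sits in parallel with R2, giving an effective lower resistance R2' = R2·R_L/(R2+R_L) = 2.043 MΩ.
Then V_out = V_DC · R2'/(R1 + R2') = 7.93 × 2.043/24.04 = 0.6739 V.

V_out ≈ 0.674 V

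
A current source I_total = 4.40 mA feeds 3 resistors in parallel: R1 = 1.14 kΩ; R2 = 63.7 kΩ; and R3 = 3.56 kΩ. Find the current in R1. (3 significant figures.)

Conductances: ΣG = 1/1.14 + 1/63.7 + 1/3.56 = 1.174 (1/kΩ).
R1 takes the fraction G_k/ΣG = 0.8772/1.174 = 0.7473, so I = 4.40 × 0.7473 = 3.288 mA.

I ≈ 3.29 mA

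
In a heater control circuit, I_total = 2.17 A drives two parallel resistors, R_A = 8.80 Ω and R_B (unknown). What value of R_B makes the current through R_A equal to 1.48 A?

Two-branch current divider: I_A = I_total · R_B/(R_A + R_B).
1.48/2.17 = R_B/(R_A + R_B) → R_B = R_A · (0.6820)/(1 − 0.6820) = 8.80 × 2.145 = 18.88 Ω.

R_B ≈ 18.9 Ω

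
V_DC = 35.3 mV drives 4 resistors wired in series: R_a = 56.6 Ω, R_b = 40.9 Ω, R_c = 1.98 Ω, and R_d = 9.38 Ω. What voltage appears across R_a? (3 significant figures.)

Total series resistance ΣR = 56.6 + 40.9 + 1.98 + 9.38 = 108.9 Ω.
Voltage divider: V = V_DC · (56.60 / 108.9) = 35.3 × 0.5199 = 18.35 mV.

V ≈ 18.4 mV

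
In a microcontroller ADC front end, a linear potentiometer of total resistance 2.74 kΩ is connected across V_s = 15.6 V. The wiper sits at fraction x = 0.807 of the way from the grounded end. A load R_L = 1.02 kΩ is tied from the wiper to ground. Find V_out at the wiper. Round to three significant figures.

V_out ≈ 8.88 V

Split the track: R_lower = x·R_p = 2.211 kΩ, R_upper = (1−x)·R_p = 0.5288 kΩ.
(x·R_p) ‖ R_L = 0.6980 kΩ.
Loaded-divider output: V_out = 15.6 × 0.5690 = 8.876 V.
(Unloaded: V_out = x·V_s = 12.6 V.)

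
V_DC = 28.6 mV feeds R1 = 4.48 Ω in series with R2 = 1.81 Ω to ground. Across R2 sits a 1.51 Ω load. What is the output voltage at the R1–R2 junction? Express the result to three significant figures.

V_out ≈ 4.44 mV

R2 ‖ R_L = (1.81 × 1.51)/(1.81 + 1.51) = 0.8232 Ω.
Voltage divider with the loaded lower leg: V_out = 28.6 × 0.8232/(4.48 + 0.8232) = 28.6 × 0.1552 = 4.440 mV.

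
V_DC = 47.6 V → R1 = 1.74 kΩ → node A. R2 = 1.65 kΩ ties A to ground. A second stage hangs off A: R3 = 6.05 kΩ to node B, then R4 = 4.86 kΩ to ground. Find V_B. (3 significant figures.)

V_B ≈ 9.58 V

Looking into the second stage from A: R3 + R4 = 10.91 kΩ appears in parallel with R2.
Effective lower resistance at A: R2 ‖ 10.91 = 1.433 kΩ.
So V_A = 47.6 × 0.4517 = 21.50 V.
Stage 2 is unloaded, so V_B = V_A · R4/(R3+R4) = 21.50 × 4.86/10.91 = 9.577 V.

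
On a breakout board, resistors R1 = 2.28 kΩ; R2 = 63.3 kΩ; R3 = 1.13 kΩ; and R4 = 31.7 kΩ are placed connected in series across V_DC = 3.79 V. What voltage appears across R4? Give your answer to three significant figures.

ΣR = 2.28 + 63.3 + 1.13 + 31.7 = 98.41 kΩ.
Voltage divider: V = V_DC · (31.70 / 98.41) = 3.79 × 0.3221 = 1.221 V.

V ≈ 1.22 V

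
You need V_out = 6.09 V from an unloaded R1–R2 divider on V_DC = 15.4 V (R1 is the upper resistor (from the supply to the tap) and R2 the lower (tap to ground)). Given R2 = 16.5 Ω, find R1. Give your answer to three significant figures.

Required fraction k = V_out/V_DC = 0.3955.
Rearranging, R1 = R2·(1−k)/k = 16.5 × 1.529 = 25.22 Ω.

R1 ≈ 25.2 Ω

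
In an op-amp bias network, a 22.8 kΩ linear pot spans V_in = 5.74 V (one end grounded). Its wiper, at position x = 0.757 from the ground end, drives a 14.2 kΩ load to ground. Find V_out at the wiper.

V_out ≈ 3.35 V

Lower segment x·R_p = 17.26 kΩ; upper segment (1−x)·R_p = 5.540 kΩ.
Lower segment in parallel with the load: 17.26 ‖ 14.2 = 7.791 kΩ.
Then V_out = V_in · 7.791/(5.540 + 7.791) = 3.354 V.
(Unloaded: V_out = x·V_in = 4.35 V.)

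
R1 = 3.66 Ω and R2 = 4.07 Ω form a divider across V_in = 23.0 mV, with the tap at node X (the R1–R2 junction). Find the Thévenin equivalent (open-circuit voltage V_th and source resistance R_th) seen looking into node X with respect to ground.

Open-circuit (no load on X): V_th = V_in · R2/(R1 + R2) = 23.0 × 4.07/(3.660 + 4.07) = 12.11 mV.
Zeroing V_in shorts the top of R1 to ground, so R_th = R1 ‖ R2 = 1.927 Ω.

V_th ≈ 12.1 mV, R_th ≈ 1.93 Ω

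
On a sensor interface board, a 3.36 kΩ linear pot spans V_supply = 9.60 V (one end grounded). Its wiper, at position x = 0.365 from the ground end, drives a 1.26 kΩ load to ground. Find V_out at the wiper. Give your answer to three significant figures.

V_out ≈ 2.17 V

Split the track: R_lower = x·R_p = 1.226 kΩ, R_upper = (1−x)·R_p = 2.134 kΩ.
R_L loads the lower segment: effective lower R = 0.6215 kΩ.
Then V_out = V_supply · 0.6215/(2.134 + 0.6215) = 2.166 V.
(Unloaded: V_out = x·V_supply = 3.50 V.)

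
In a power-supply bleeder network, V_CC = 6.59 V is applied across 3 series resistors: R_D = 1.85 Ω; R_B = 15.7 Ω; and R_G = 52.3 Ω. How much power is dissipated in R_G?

ΣR = 69.85 Ω → I = 6.59/69.85 = 0.09435 A.
V(R_G) = I·R = 4.934 V; P = V·I = 4.934 × 0.09435 = 0.4655 W.

P ≈ 0.466 W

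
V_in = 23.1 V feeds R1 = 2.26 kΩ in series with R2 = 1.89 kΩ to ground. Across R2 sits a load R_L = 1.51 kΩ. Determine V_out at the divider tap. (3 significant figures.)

The load sits in parallel with R2, giving an effective lower resistance R2' = R2·R_L/(R2+R_L) = 0.8394 kΩ.
Voltage divider with the loaded lower leg: V_out = 23.1 × 0.8394/(2.26 + 0.8394) = 23.1 × 0.2708 = 6.256 V.

V_out ≈ 6.26 V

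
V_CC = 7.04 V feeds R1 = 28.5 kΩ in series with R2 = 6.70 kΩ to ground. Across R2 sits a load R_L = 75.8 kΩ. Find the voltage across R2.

First combine the lower leg with the load: R2 ‖ R_L = 6.156 kΩ.
Then V_out = V_CC · R2'/(R1 + R2') = 7.04 × 6.156/34.66 = 1.251 V.

V_out ≈ 1.25 V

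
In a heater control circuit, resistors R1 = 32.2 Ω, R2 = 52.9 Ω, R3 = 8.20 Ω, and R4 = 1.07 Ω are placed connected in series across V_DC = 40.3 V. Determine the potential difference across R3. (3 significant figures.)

Series total: ΣR = 32.2 + 52.9 + 8.20 + 1.07 = 94.37 Ω.
By the voltage-divider rule, V = 40.3 × 8.200/94.37 = 3.502 V.

V ≈ 3.50 V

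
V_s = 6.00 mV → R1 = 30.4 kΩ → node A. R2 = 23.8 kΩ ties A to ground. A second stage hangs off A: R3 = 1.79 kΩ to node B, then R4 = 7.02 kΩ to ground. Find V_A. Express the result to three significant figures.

V_A ≈ 1.05 mV

Node A sees R2 in parallel with the series input of stage 2, R3 + R4 = 8.810 kΩ.
Effective lower resistance at A: R2 ‖ 8.810 = 6.430 kΩ.
First divider: V_A = V_s · 6.430/(30.4 + 6.430) = 1.047 mV.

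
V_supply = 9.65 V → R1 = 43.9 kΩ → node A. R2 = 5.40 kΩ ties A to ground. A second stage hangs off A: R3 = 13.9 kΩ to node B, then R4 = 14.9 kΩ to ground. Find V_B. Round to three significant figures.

The second stage (R3 + R4 = 28.80 kΩ) loads node A in parallel with R2.
R2 ‖ (R3+R4) = 4.547 kΩ.
First divider: V_A = V_supply · 4.547/(43.9 + 4.547) = 0.9058 V.
V_B = V_A × 0.5174 = 0.4686 V.

V_B ≈ 0.469 V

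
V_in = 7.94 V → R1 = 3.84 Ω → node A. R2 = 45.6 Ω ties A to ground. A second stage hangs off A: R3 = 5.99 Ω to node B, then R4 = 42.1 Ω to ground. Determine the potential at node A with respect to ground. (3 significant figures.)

The second stage (R3 + R4 = 48.09 Ω) loads node A in parallel with R2.
R2 ‖ (R3+R4) = 23.41 Ω.
V_A = 7.94 × 23.41/(3.84 + 23.41) = 6.821 V.

V_A ≈ 6.82 V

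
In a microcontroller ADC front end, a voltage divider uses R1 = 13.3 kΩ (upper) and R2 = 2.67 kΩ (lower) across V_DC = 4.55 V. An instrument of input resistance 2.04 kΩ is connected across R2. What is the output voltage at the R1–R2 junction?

First combine the lower leg with the load: R2 ‖ R_L = 1.156 kΩ.
Then V_out = V_DC · R2'/(R1 + R2') = 4.55 × 1.156/14.46 = 0.3640 V.
(Unloaded it would be 0.761 V; the load pulls it down.)

V_out ≈ 0.364 V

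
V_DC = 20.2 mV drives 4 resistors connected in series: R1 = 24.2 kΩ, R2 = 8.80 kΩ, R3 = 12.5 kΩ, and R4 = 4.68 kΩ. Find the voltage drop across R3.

ΣR = 24.2 + 8.80 + 12.5 + 4.68 = 50.18 kΩ.
Voltage divider: V = V_DC · (12.50 / 50.18) = 20.2 × 0.2491 = 5.032 mV.

V ≈ 5.03 mV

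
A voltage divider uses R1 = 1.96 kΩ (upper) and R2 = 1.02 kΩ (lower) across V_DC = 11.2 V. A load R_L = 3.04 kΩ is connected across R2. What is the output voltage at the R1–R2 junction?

R2 ‖ R_L = (1.02 × 3.04)/(1.02 + 3.04) = 0.7637 kΩ.
Then V_out = V_DC · R2'/(R1 + R2') = 11.2 × 0.7637/2.724 = 3.141 V.

V_out ≈ 3.14 V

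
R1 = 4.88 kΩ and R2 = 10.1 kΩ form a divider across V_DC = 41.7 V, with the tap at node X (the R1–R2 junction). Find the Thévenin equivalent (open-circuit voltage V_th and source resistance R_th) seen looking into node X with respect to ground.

V_th ≈ 28.1 V, R_th ≈ 3.29 kΩ

V_th is the unloaded tap voltage: V_DC · R2/(R1+R2) = 41.7 × 0.6742 = 28.12 V.
Zeroing V_DC shorts the top of R1 to ground, so R_th = R1 ‖ R2 = 3.290 kΩ.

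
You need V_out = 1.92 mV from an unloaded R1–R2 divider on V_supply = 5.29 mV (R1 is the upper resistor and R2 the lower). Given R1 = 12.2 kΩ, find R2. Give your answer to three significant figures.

R2 ≈ 6.95 kΩ

The divider ratio is R2/(R1+R2) = 1.92/5.29 = 0.3629.
Rearranging, R2 = R1·k/(1−k) = 12.2 × 0.5697 = 6.951 kΩ.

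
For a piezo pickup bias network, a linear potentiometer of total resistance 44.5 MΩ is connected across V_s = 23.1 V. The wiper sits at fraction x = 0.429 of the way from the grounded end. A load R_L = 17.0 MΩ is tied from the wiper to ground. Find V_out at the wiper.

Split the track: R_lower = x·R_p = 19.09 MΩ, R_upper = (1−x)·R_p = 25.41 MΩ.
R_L loads the lower segment: effective lower R = 8.992 MΩ.
V_out = 23.1 × 8.992/(25.41 + 8.992) = 6.038 V.

V_out ≈ 6.04 V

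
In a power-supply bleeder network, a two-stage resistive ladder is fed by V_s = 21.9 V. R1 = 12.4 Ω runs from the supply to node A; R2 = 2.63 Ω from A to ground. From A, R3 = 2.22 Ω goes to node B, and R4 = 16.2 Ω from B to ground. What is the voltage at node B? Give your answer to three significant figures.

Node A sees R2 in parallel with the series input of stage 2, R3 + R4 = 18.42 Ω.
Effective lower resistance at A: R2 ‖ 18.42 = 2.301 Ω.
So V_A = 21.9 × 0.1565 = 3.428 V.
V_B = V_A × 0.8795 = 3.015 V.

V_B ≈ 3.02 V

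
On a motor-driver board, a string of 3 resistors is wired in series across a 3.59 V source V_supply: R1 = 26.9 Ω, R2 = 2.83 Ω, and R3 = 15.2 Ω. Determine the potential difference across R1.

Total series resistance ΣR = 26.9 + 2.83 + 15.2 = 44.93 Ω.
Voltage divider: V = V_supply · (26.90 / 44.93) = 3.59 × 0.5987 = 2.149 V.

V ≈ 2.15 V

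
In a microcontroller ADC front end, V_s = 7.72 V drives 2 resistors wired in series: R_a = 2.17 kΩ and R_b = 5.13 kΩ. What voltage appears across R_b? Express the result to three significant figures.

ΣR = 2.17 + 5.13 = 7.300 kΩ.
By the voltage-divider rule, V = 7.72 × 5.130/7.300 = 5.425 V.

V ≈ 5.43 V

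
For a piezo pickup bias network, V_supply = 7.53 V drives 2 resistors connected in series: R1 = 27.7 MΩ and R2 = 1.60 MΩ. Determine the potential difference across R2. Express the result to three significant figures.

V ≈ 0.411 V

ΣR = 27.7 + 1.60 = 29.30 MΩ.
By the voltage-divider rule, V = 7.53 × 1.600/29.30 = 0.4112 V.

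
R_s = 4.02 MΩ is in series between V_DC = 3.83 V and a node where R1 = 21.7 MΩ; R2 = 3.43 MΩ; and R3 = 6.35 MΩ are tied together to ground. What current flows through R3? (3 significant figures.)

Combine the parallel branches: R_p = (1/21.7 + 1/3.43 + 1/6.35)⁻¹ = 2.020 MΩ.
V_A = 3.83 × 2.020/6.040 = 1.281 V.
I(R3) = V_A / R3 = 1.281/6.35 = 0.2017 µA.

I ≈ 0.202 µA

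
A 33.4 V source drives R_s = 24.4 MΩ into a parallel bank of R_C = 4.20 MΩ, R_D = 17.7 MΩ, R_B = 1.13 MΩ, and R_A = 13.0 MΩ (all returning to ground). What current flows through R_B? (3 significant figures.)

I ≈ 0.934 µA

Combine the parallel branches: R_p = (1/4.20 + 1/17.7 + 1/1.13 + 1/13.0)⁻¹ = 0.7959 MΩ.
V_A by voltage divider: V_A = 33.4 × 0.7959/(24.4 + 0.7959) = 1.055 V.
Branch current I = V_A/R_B = 1.055/1.13 = 0.9337 µA.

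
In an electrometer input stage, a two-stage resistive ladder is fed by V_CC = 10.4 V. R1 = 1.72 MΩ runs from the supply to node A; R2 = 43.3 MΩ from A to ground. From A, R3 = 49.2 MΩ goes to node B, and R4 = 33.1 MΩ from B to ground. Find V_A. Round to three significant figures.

Looking into the second stage from A: R3 + R4 = 82.30 MΩ appears in parallel with R2.
R2 ‖ (R3+R4) = 28.37 MΩ.
So V_A = 10.4 × 0.9428 = 9.806 V.

V_A ≈ 9.81 V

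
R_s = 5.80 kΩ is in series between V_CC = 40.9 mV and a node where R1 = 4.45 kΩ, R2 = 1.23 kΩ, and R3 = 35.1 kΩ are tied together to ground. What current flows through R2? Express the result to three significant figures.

Equivalent of the parallel group: R_p = 0.9379 kΩ.
V_A by voltage divider: V_A = 40.9 × 0.9379/(5.80 + 0.9379) = 5.693 mV.
I(R2) = V_A / R2 = 5.693/1.23 = 4.629 µA.

I ≈ 4.63 µA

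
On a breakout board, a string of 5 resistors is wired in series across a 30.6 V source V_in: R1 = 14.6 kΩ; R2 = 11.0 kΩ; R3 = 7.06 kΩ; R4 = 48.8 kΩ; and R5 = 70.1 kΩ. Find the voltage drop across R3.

Total series resistance ΣR = 14.6 + 11.0 + 7.06 + 48.8 + 70.1 = 151.6 kΩ.
V = V_in · R/ΣR = 30.6 × 0.04658 = 1.425 V.

V ≈ 1.43 V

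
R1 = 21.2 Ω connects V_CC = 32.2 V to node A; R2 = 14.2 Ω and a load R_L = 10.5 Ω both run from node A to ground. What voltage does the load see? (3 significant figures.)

V_out ≈ 7.14 V

The load sits in parallel with R2, giving an effective lower resistance R2' = R2·R_L/(R2+R_L) = 6.036 Ω.
Then V_out = V_CC · R2'/(R1 + R2') = 32.2 × 6.036/27.24 = 7.137 V.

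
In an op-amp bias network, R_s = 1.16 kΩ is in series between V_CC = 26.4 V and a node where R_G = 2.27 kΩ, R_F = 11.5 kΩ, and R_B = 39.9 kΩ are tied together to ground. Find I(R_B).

Combine the parallel branches: R_p = (1/2.27 + 1/11.5 + 1/39.9)⁻¹ = 1.810 kΩ.
V_A = 26.4 × 1.810/2.970 = 16.09 V.
Branch current I = V_A/R_B = 16.09/39.9 = 0.4032 mA.

I ≈ 0.403 mA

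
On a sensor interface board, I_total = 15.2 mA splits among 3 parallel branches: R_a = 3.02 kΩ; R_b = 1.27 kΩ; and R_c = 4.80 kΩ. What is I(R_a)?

I ≈ 3.79 mA

ΣG = 1/3.02 + 1/1.27 + 1/4.80 = 1.327.
R_a takes the fraction G_k/ΣG = 0.3311/1.327 = 0.2496, so I = 15.2 × 0.2496 = 3.793 mA.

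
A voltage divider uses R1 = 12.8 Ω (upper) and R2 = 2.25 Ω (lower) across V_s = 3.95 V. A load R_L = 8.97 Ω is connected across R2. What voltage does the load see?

V_out ≈ 0.487 V

R2 ‖ R_L = (2.25 × 8.97)/(2.25 + 8.97) = 1.799 Ω.
Then V_out = V_s · R2'/(R1 + R2') = 3.95 × 1.799/14.60 = 0.4867 V.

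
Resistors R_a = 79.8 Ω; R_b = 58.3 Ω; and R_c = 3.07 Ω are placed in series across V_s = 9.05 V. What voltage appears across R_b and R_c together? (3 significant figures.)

ΣR = 79.8 + 58.3 + 3.07 = 141.2 Ω.
R_{R_b..R_c} = 58.3 + 3.07 = 61.37 Ω.
By the voltage-divider rule, V = 9.05 × 61.37/141.2 = 3.934 V.

V ≈ 3.93 V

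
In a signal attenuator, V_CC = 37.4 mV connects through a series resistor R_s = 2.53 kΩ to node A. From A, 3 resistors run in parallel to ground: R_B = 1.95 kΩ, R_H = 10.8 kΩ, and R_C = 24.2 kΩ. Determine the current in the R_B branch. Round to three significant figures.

Parallel bank: R_p = 1/(1/1.95 + 1/10.8 + 1/24.2) = 1.546 kΩ.
Node voltage V_A = V_CC · R_p/(R_s + R_p) = 37.4 × 0.3793 = 14.19 mV.
I(R_B) = V_A / R_B = 14.19/1.95 = 7.275 µA.
(Check via current divider: I_total = 9.175 µA; share G_k/ΣG = 0.7929 → same result.)

I ≈ 7.28 µA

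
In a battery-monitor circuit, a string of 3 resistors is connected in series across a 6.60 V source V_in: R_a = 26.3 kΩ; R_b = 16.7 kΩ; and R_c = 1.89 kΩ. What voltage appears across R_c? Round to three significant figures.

V ≈ 0.278 V

Total series resistance ΣR = 26.3 + 16.7 + 1.89 = 44.89 kΩ.
V = V_in · R/ΣR = 6.60 × 0.04210 = 0.2779 V.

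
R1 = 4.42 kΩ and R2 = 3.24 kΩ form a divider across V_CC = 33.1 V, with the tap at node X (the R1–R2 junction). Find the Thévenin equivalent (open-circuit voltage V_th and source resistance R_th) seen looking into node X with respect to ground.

With X open, the divider is unloaded: V_th = 33.1 × 3.24/7.660 = 14.00 V.
With V_CC suppressed (replaced by a short), R_th = R1 ‖ R2 = (4.420 × 3.24)/(4.420 + 3.24) = 1.870 kΩ.

V_th ≈ 14.0 V, R_th ≈ 1.87 kΩ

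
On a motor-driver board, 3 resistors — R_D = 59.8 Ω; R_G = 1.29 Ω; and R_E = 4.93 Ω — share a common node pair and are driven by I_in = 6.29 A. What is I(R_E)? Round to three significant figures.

Conductances: ΣG = 1/59.8 + 1/1.29 + 1/4.93 = 0.9948 (1/Ω).
Current divider: I(R_E) = I_in · G_k/ΣG = 6.29 × (0.2028/0.9948) = 6.29 × 0.2039 = 1.283 A.

I ≈ 1.28 A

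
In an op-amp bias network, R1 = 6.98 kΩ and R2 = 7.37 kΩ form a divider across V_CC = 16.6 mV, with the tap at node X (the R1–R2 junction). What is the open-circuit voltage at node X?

V_th ≈ 8.53 mV

With X open, the divider is unloaded: V_th = 16.6 × 7.37/14.35 = 8.526 mV.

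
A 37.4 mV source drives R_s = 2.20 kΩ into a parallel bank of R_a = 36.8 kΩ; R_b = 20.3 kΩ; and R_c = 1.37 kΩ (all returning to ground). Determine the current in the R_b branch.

I ≈ 0.664 µA

Combine the parallel branches: R_p = (1/36.8 + 1/20.3 + 1/1.37)⁻¹ = 1.240 kΩ.
V_A by voltage divider: V_A = 37.4 × 1.240/(2.20 + 1.240) = 13.48 mV.
Branch current I = V_A/R_b = 13.48/20.3 = 0.6642 µA.
(Equivalently: I_total = 10.87 µA, then current-divider fraction G_k/ΣG = 0.06109.)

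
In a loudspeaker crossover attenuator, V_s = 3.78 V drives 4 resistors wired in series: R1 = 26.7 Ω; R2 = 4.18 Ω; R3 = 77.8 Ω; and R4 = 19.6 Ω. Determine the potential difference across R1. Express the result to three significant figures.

V ≈ 0.787 V

Total series resistance ΣR = 26.7 + 4.18 + 77.8 + 19.6 = 128.3 Ω.
V = V_s · R/ΣR = 3.78 × 0.2081 = 0.7868 V.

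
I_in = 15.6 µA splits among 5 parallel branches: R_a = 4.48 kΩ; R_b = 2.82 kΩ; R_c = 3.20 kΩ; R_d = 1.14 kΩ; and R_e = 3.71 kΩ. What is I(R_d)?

I ≈ 6.72 µA

Conductances: ΣG = 1/4.48 + 1/2.82 + 1/3.20 + 1/1.14 + 1/3.71 = 2.037 (1/kΩ).
Current divider: I(R_d) = I_in · G_k/ΣG = 15.6 × (0.8772/2.037) = 15.6 × 0.4306 = 6.718 µA.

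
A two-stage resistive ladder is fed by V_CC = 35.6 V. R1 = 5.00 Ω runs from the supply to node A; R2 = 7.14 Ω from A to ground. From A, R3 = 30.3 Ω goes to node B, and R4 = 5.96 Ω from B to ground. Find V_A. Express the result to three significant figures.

Node A sees R2 in parallel with the series input of stage 2, R3 + R4 = 36.26 Ω.
R2 ‖ (R3+R4) = 5.965 Ω.
So V_A = 35.6 × 0.5440 = 19.37 V.

V_A ≈ 19.4 V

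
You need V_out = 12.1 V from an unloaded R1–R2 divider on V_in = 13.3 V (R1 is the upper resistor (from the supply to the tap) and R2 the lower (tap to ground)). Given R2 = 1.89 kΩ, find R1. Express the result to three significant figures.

R1 ≈ 0.187 kΩ

V_out/V_in = R2/(R1+R2) = 0.9098.
So R1 = R2 · (V_in/V_out − 1) = 1.89 × (13.3/12.1 − 1) = 1.89 × 0.09917 = 0.1874 kΩ.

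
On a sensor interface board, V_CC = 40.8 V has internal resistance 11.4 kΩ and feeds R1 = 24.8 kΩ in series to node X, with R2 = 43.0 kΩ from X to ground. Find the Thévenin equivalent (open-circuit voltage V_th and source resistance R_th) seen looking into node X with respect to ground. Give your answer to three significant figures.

R1' = 11.4 + 24.8 = 36.20 kΩ (source resistance + R1).
With X open, the divider is unloaded: V_th = 40.8 × 43.0/79.20 = 22.15 V.
Looking into X with the source shorted: R_th = R1'·R2/(R1'+R2) = 36.20 × 43.0/79.20 = 19.65 kΩ.

V_th ≈ 22.2 V, R_th ≈ 19.7 kΩ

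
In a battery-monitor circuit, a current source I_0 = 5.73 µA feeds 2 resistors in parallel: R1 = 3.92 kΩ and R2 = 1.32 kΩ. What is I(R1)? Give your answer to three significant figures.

I ≈ 1.44 µA

For two parallel branches, I_k = I_0 · (other R)/(sum of R).
So I = 5.73 × 1.32/5.240 = 1.443 µA.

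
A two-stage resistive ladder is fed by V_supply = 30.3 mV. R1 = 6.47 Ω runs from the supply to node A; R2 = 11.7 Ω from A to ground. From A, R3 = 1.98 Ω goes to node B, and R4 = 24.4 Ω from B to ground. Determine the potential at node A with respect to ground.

V_A ≈ 16.8 mV

Looking into the second stage from A: R3 + R4 = 26.38 Ω appears in parallel with R2.
R2 ‖ (R3+R4) = 8.105 Ω.
So V_A = 30.3 × 0.5561 = 16.85 mV.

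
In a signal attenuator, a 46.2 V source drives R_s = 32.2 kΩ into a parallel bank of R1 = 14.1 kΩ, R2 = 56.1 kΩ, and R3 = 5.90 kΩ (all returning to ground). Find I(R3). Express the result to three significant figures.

I ≈ 0.841 mA

Equivalent of the parallel group: R_p = 3.872 kΩ.
V_A by voltage divider: V_A = 46.2 × 3.872/(32.2 + 3.872) = 4.960 V.
Branch current I = V_A/R3 = 4.960/5.90 = 0.8406 mA.
(Check via current divider: I_total = 1.281 mA; share G_k/ΣG = 0.6563 → same result.)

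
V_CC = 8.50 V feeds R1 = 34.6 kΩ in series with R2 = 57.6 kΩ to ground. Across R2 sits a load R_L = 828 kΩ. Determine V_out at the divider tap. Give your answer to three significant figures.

The load sits in parallel with R2, giving an effective lower resistance R2' = R2·R_L/(R2+R_L) = 53.85 kΩ.
Then V_out = V_CC · R2'/(R1 + R2') = 8.50 × 53.85/88.45 = 5.175 V.
(Unloaded it would be 5.31 V; the load pulls it down.)

V_out ≈ 5.18 V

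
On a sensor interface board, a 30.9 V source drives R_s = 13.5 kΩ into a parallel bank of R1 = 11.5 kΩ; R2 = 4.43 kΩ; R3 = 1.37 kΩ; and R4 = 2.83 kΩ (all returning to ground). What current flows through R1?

Equivalent of the parallel group: R_p = 0.7163 kΩ.
V_A = 30.9 × 0.7163/14.22 = 1.557 V.
Branch current I = V_A/R1 = 1.557/11.5 = 0.1354 mA.

I ≈ 0.135 mA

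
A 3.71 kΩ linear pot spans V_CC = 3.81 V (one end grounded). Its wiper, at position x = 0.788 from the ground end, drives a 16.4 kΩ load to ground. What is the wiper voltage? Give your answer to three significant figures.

V_out ≈ 2.89 V

The pot divides into 0.7865 kΩ above the wiper and 2.923 kΩ below.
Lower segment in parallel with the load: 2.923 ‖ 16.4 = 2.481 kΩ.
V_out = 3.81 × 2.481/(0.7865 + 2.481) = 2.893 V.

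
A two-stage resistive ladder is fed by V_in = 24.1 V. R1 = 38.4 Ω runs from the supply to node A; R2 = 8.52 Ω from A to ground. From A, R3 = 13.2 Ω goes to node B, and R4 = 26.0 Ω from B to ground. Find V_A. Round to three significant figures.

Node A sees R2 in parallel with the series input of stage 2, R3 + R4 = 39.20 Ω.
Effective lower resistance at A: R2 ‖ 39.20 = 6.999 Ω.
V_A = 24.1 × 6.999/(38.4 + 6.999) = 3.715 V.

V_A ≈ 3.72 V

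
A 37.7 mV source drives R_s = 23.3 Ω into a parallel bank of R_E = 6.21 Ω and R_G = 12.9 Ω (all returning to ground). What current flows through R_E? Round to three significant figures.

I ≈ 0.926 mA

Equivalent of the parallel group: R_p = 4.192 Ω.
Node voltage V_A = V_DC · R_p/(R_s + R_p) = 37.7 × 0.1525 = 5.749 mV.
I(R_E) = V_A / R_E = 5.749/6.21 = 0.9257 mA.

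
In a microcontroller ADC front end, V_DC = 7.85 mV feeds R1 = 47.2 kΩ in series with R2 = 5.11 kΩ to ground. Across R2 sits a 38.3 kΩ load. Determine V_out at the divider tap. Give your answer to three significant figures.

First combine the lower leg with the load: R2 ‖ R_L = 4.508 kΩ.
Voltage divider with the loaded lower leg: V_out = 7.85 × 4.508/(47.2 + 4.508) = 7.85 × 0.08719 = 0.6844 mV.

V_out ≈ 0.684 mV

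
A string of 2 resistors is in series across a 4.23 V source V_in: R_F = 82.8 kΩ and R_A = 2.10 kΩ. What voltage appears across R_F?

V ≈ 4.13 V

Series total: ΣR = 82.8 + 2.10 = 84.90 kΩ.
Voltage divider: V = V_in · (82.80 / 84.90) = 4.23 × 0.9753 = 4.125 V.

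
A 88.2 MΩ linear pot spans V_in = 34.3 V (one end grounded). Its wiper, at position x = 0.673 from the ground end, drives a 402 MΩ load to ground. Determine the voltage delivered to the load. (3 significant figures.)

V_out ≈ 22.0 V

Split the track: R_lower = x·R_p = 59.36 MΩ, R_upper = (1−x)·R_p = 28.84 MΩ.
Lower segment in parallel with the load: 59.36 ‖ 402 = 51.72 MΩ.
Loaded-divider output: V_out = 34.3 × 0.6420 = 22.02 V.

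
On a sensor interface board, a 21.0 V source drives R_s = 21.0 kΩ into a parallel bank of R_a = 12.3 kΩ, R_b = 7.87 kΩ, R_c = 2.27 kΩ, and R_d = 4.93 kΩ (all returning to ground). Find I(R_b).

Parallel bank: R_p = 1/(1/12.3 + 1/7.87 + 1/2.27 + 1/4.93) = 1.174 kΩ.
Node voltage V_A = V_CC · R_p/(R_s + R_p) = 21.0 × 0.05295 = 1.112 V.
Branch current I = V_A/R_b = 1.112/7.87 = 0.1413 mA.
(Equivalently: I_total = 0.9471 mA, then current-divider fraction G_k/ΣG = 0.1492.)

I ≈ 0.141 mA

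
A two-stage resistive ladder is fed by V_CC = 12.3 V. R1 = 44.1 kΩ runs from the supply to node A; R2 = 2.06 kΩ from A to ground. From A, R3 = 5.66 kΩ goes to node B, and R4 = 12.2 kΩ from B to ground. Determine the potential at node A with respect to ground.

V_A ≈ 0.494 V

Looking into the second stage from A: R3 + R4 = 17.86 kΩ appears in parallel with R2.
R2 ‖ (R3+R4) = 1.847 kΩ.
So V_A = 12.3 × 0.04020 = 0.4944 V.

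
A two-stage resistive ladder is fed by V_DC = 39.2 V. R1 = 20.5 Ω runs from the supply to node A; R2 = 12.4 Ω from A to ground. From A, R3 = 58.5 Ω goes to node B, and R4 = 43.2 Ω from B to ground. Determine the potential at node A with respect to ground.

Looking into the second stage from A: R3 + R4 = 101.7 Ω appears in parallel with R2.
Effective lower resistance at A: R2 ‖ 101.7 = 11.05 Ω.
First divider: V_A = V_DC · 11.05/(20.5 + 11.05) = 13.73 V.

V_A ≈ 13.7 V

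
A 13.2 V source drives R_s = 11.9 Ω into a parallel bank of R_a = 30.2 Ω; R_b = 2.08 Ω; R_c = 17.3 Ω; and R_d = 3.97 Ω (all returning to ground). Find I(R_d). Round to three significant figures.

Equivalent of the parallel group: R_p = 1.214 Ω.
Node voltage V_A = V_in · R_p/(R_s + R_p) = 13.2 × 0.09259 = 1.222 V.
I(R_d) = V_A / R_d = 1.222/3.97 = 0.3078 A.

I ≈ 0.308 A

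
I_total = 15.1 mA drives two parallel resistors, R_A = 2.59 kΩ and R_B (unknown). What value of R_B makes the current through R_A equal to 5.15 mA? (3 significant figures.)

R_B ≈ 1.34 kΩ

The fraction through R_A equals R_B/(R_A+R_B).
5.15/15.1 = R_B/(R_A + R_B) → R_B = R_A · (0.3411)/(1 − 0.3411) = 2.59 × 0.5176 = 1.341 kΩ.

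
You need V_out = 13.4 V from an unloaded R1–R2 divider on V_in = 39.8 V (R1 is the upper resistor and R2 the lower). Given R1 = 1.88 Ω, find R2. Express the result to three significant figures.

The divider ratio is R2/(R1+R2) = 13.4/39.8 = 0.3367.
Rearranging, R2 = R1·k/(1−k) = 1.88 × 0.5076 = 0.9542 Ω.

R2 ≈ 0.954 Ω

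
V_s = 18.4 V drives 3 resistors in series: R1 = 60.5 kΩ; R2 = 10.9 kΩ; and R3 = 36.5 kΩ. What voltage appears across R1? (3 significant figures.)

ΣR = 60.5 + 10.9 + 36.5 = 107.9 kΩ.
By the voltage-divider rule, V = 18.4 × 60.50/107.9 = 10.32 V.

V ≈ 10.3 V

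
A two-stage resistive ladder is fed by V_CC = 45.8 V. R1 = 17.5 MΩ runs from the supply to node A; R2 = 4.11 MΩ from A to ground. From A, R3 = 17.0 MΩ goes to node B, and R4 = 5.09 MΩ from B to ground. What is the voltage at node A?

V_A ≈ 7.57 V

Node A sees R2 in parallel with the series input of stage 2, R3 + R4 = 22.09 MΩ.
R2 ‖ (R3+R4) = 3.465 MΩ.
So V_A = 45.8 × 0.1653 = 7.570 V.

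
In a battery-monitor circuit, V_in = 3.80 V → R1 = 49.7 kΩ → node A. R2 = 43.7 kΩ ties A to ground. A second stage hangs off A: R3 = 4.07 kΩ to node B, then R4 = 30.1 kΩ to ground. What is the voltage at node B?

V_B ≈ 0.932 V

Node A sees R2 in parallel with the series input of stage 2, R3 + R4 = 34.17 kΩ.
R2 ‖ (R3+R4) = 19.18 kΩ.
So V_A = 3.80 × 0.2784 = 1.058 V.
Then the unloaded second divider: V_B = V_A × R4/(R3+R4) = 1.058 × 0.8809 = 0.9320 V.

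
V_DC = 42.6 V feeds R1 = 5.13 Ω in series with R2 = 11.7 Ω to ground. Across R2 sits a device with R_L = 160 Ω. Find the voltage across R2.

V_out ≈ 29.0 V

First combine the lower leg with the load: R2 ‖ R_L = 10.90 Ω.
Now apply the divider: V_out = 42.6 × 0.6800 = 28.97 V.
(Unloaded it would be 29.6 V; the load pulls it down.)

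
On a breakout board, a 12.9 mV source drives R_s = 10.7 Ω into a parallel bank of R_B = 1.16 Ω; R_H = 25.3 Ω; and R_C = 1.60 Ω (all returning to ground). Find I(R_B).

I ≈ 0.642 mA

Equivalent of the parallel group: R_p = 0.6551 Ω.
V_A by voltage divider: V_A = 12.9 × 0.6551/(10.7 + 0.6551) = 0.7442 mV.
Branch current I = V_A/R_B = 0.7442/1.16 = 0.6415 mA.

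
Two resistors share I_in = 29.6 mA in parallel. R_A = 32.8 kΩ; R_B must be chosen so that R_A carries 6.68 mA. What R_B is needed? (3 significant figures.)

In a two-way split, I_A/I_in = R_B/(R_A + R_B).
With f = 0.2257, R_B = R_A · f/(1−f) = 32.8 × 0.2914 = 9.560 kΩ.

R_B ≈ 9.56 kΩ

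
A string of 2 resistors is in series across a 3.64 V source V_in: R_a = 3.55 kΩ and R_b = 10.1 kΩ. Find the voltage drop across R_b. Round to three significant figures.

V ≈ 2.69 V

Series total: ΣR = 3.55 + 10.1 = 13.65 kΩ.
V = V_in · R/ΣR = 3.64 × 0.7399 = 2.693 V.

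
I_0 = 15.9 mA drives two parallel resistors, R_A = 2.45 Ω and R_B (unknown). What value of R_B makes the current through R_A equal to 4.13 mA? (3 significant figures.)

R_B ≈ 0.860 Ω

The fraction through R_A equals R_B/(R_A+R_B).
4.13/15.9 = R_B/(R_A + R_B) → R_B = R_A · (0.2597)/(1 − 0.2597) = 2.45 × 0.3509 = 0.8597 Ω.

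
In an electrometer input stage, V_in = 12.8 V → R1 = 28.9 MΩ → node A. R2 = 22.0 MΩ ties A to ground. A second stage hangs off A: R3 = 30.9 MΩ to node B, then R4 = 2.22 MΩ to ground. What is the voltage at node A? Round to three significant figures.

V_A ≈ 4.02 V

The second stage (R3 + R4 = 33.12 MΩ) loads node A in parallel with R2.
Effective lower resistance at A: R2 ‖ 33.12 = 13.22 MΩ.
So V_A = 12.8 × 0.3139 = 4.017 V.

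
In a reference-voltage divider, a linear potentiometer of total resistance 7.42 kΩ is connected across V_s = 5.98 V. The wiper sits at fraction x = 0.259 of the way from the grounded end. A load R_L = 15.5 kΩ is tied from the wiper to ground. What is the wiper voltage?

Lower segment x·R_p = 1.922 kΩ; upper segment (1−x)·R_p = 5.498 kΩ.
R_L loads the lower segment: effective lower R = 1.710 kΩ.
V_out = 5.98 × 1.710/(5.498 + 1.710) = 1.418 V.

V_out ≈ 1.42 V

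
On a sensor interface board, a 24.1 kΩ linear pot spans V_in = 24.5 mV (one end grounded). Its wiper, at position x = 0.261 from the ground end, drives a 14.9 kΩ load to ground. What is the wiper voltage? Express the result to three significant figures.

V_out ≈ 4.87 mV

Lower segment x·R_p = 6.290 kΩ; upper segment (1−x)·R_p = 17.81 kΩ.
Lower segment in parallel with the load: 6.290 ‖ 14.9 = 4.423 kΩ.
V_out = 24.5 × 4.423/(17.81 + 4.423) = 4.874 mV.
(Unloaded: V_out = x·V_in = 6.39 mV.)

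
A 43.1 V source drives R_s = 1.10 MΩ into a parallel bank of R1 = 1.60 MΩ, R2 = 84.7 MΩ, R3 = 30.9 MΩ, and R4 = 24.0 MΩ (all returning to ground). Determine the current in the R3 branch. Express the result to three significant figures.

Parallel bank: R_p = 1/(1/1.60 + 1/84.7 + 1/30.9 + 1/24.0) = 1.407 MΩ.
Node voltage V_A = V_CC · R_p/(R_s + R_p) = 43.1 × 0.5612 = 24.19 V.
I(R3) = V_A / R3 = 24.19/30.9 = 0.7828 µA.

I ≈ 0.783 µA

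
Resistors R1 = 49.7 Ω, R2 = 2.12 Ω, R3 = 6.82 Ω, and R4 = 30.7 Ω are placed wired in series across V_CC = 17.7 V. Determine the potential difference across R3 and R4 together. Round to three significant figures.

Series total: ΣR = 49.7 + 2.12 + 6.82 + 30.7 = 89.34 Ω.
R_{R3..R4} = 6.82 + 30.7 = 37.52 Ω.
By the voltage-divider rule, V = 17.7 × 37.52/89.34 = 7.433 V.

V ≈ 7.43 V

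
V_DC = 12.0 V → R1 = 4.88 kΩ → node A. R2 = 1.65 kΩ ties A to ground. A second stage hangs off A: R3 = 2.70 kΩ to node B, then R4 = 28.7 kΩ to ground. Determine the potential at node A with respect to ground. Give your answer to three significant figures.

Looking into the second stage from A: R3 + R4 = 31.40 kΩ appears in parallel with R2.
Effective lower resistance at A: R2 ‖ 31.40 = 1.568 kΩ.
So V_A = 12.0 × 0.2431 = 2.918 V.

V_A ≈ 2.92 V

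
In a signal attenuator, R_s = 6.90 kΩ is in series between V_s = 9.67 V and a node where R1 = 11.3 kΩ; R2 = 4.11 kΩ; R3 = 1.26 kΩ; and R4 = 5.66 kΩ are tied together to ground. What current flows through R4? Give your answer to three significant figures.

Equivalent of the parallel group: R_p = 0.7680 kΩ.
V_A by voltage divider: V_A = 9.67 × 0.7680/(6.90 + 0.7680) = 0.9685 V.
Branch current I = V_A/R4 = 0.9685/5.66 = 0.1711 mA.

I ≈ 0.171 mA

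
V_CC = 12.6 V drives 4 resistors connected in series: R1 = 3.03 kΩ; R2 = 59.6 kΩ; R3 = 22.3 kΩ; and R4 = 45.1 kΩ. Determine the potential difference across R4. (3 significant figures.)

Series total: ΣR = 3.03 + 59.6 + 22.3 + 45.1 = 130.0 kΩ.
V = V_CC · R/ΣR = 12.6 × 0.3468 = 4.370 V.

V ≈ 4.37 V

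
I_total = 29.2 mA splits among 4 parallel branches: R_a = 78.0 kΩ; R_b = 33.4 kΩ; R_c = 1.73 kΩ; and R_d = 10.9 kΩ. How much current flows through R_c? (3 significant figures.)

Total conductance ΣG = 1/78.0 + 1/33.4 + 1/1.73 + 1/10.9 = 0.7125 (units of 1/kΩ).
Current divider: I(R_c) = I_total · G_k/ΣG = 29.2 × (0.5780/0.7125) = 29.2 × 0.8112 = 23.69 mA.

I ≈ 23.7 mA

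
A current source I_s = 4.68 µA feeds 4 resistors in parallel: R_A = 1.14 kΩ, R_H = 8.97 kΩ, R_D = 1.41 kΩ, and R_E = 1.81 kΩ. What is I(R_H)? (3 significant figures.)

Total conductance ΣG = 1/1.14 + 1/8.97 + 1/1.41 + 1/1.81 = 2.250 (units of 1/kΩ).
By the current-divider rule, I = I_s · G_k/ΣG = 4.68 × 0.04954 = 0.2318 µA.

I ≈ 0.232 µA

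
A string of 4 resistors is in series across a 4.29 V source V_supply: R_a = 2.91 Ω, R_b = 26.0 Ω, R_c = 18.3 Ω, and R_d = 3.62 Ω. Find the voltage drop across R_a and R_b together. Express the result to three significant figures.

Total series resistance ΣR = 2.91 + 26.0 + 18.3 + 3.62 = 50.83 Ω.
R_{R_a..R_b} = 2.91 + 26.0 = 28.91 Ω.
V = V_supply · R/ΣR = 4.29 × 0.5688 = 2.440 V.

V ≈ 2.44 V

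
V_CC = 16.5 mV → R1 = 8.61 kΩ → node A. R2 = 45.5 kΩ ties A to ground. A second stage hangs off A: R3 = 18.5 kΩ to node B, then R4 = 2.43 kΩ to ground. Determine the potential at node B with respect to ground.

V_B ≈ 1.20 mV

Looking into the second stage from A: R3 + R4 = 20.93 kΩ appears in parallel with R2.
R2 ‖ (R3+R4) = 14.34 kΩ.
So V_A = 16.5 × 0.6248 = 10.31 mV.
Stage 2 is unloaded, so V_B = V_A · R4/(R3+R4) = 10.31 × 2.43/20.93 = 1.197 mV.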